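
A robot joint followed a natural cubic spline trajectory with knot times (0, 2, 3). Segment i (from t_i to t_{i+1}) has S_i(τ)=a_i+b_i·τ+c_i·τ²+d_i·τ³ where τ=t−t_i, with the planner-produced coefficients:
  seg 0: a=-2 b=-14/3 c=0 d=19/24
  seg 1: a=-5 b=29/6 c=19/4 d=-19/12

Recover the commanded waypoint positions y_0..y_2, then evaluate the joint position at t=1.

y_0=-2 y_1=-5 y_2=3
S(1) = -47/8

y_0 = S_0(0) = a_0 = -2
y_1 = S_1(0) = a_1 = -5
y_2 = S_1(1) = 3
t_q=1 is in segment 0 (τ=1); S_0(τ)=-47/8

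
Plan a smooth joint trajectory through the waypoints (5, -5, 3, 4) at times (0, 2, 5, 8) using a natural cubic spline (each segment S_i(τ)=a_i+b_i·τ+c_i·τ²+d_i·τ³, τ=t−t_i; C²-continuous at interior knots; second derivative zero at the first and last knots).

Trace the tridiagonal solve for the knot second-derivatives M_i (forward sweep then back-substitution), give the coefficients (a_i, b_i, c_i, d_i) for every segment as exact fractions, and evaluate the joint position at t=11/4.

  seg 0: a=5 b=-251/37 c=0 d=33/74
  seg 1: a=-5 b=-53/37 c=99/37 d=-436/999
  seg 2: a=3 b=105/37 c=-139/111 d=139/999
S(11/4) = -1407/296

Δ: Δ0=-5, Δ1=8/3, Δ2=1/3
row 1: diag=10, rhs=46; c'=3/10, d'=23/5
row 2: denom=12−3·3/10=111/10; d'=(-14−3·23/5)/(111/10)=-278/111
back: M2=-278/111
back: M1=23/5−3/10·-278/111=198/37
M: M0=0, M1=198/37, M2=-278/111, M3=0
seg 0: a=5, c=M0/2=0, d=(M1−M0)/(6·2)=33/74, b=Δ0−h0·(2M0+M1)/6=-251/37
seg 1: a=-5, c=M1/2=99/37, d=(M2−M1)/(6·3)=-436/999, b=Δ1−h1·(2M1+M2)/6=-53/37
seg 2: a=3, c=M2/2=-139/111, d=(M3−M2)/(6·3)=139/999, b=Δ2−h2·(2M2+M3)/6=105/37
t_q=11/4 → seg 1, τ=3/4; S=-5+-53/37·τ+99/37·τ²+-436/999·τ³=-1407/296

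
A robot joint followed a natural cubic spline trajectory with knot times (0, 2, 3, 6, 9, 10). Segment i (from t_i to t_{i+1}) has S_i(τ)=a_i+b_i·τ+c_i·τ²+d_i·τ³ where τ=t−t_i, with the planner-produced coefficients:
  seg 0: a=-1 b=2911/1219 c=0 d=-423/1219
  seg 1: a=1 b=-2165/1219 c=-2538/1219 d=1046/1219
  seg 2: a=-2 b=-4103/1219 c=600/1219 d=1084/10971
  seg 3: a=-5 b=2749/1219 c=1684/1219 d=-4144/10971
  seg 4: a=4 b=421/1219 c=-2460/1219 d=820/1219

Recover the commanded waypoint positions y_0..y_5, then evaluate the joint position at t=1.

y_0 = S_0(0) = a_0 = -1
y_1 = S_1(0) = a_1 = 1
y_2 = S_2(0) = a_2 = -2
y_3 = S_3(0) = a_3 = -5
y_4 = S_4(0) = a_4 = 4
y_5 = S_4(1) = 3
t_q=1 is in segment 0 (τ=1); S_0(τ)=1269/1219

y_0=-1 y_1=1 y_2=-2 y_3=-5 y_4=4 y_5=3
S(1) = 1269/1219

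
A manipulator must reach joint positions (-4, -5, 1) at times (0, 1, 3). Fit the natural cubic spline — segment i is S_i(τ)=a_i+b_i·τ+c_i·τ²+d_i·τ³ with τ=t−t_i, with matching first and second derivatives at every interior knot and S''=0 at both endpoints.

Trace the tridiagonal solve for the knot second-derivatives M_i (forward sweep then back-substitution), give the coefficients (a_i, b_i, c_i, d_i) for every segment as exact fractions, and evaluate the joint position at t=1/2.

Δ: Δ0=-1, Δ1=3
row 1: diag=6, rhs=24; c'=1/3, d'=4
back: M1=4
M: M0=0, M1=4, M2=0
seg 0: a=-4, c=M0/2=0, d=(M1−M0)/(6·1)=2/3, b=Δ0−h0·(2M0+M1)/6=-5/3
seg 1: a=-5, c=M1/2=2, d=(M2−M1)/(6·2)=-1/3, b=Δ1−h1·(2M1+M2)/6=1/3
t_q=1/2 → seg 0, τ=1/2; S=-4+-5/3·τ+0·τ²+2/3·τ³=-19/4

  seg 0: a=-4 b=-5/3 c=0 d=2/3
  seg 1: a=-5 b=1/3 c=2 d=-1/3
S(1/2) = -19/4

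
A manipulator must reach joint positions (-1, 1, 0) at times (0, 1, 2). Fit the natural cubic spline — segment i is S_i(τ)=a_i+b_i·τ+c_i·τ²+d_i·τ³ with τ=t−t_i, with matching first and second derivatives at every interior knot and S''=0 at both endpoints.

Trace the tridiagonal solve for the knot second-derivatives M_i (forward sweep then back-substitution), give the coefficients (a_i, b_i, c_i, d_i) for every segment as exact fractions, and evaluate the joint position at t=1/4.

Δ: Δ0=2, Δ1=-1
row 1: diag=4, rhs=-18; c'=1/4, d'=-9/2
back: M1=-9/2
M: M0=0, M1=-9/2, M2=0
seg 0: a=-1, c=M0/2=0, d=(M1−M0)/(6·1)=-3/4, b=Δ0−h0·(2M0+M1)/6=11/4
seg 1: a=1, c=M1/2=-9/4, d=(M2−M1)/(6·1)=3/4, b=Δ1−h1·(2M1+M2)/6=1/2
t_q=1/4 → seg 0, τ=1/4; S=-1+11/4·τ+0·τ²+-3/4·τ³=-83/256

  seg 0: a=-1 b=11/4 c=0 d=-3/4
  seg 1: a=1 b=1/2 c=-9/4 d=3/4
S(1/4) = -83/256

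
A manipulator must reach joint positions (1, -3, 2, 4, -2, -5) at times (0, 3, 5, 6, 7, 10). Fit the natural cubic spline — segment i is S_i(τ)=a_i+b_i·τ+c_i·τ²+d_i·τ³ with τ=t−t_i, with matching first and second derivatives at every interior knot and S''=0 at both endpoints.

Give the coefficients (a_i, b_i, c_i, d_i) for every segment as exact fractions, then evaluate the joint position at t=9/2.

Δ: Δ0=-4/3, Δ1=5/2, Δ2=2, Δ3=-6, Δ4=-1
row 1: diag=10, rhs=23; c'=1/5, d'=23/10
row 2: denom=6−2·1/5=28/5; d'=(-3−2·23/10)/(28/5)=-19/14
row 3: denom=4−1·5/28=107/28; d'=(-48−1·-19/14)/(107/28)=-1306/107
row 4: denom=8−1·28/107=828/107; d'=(30−1·-1306/107)/(828/107)=1129/207
back: M4=1129/207
back: M3=-1306/107−28/107·1129/207=-2822/207
back: M2=-19/14−5/28·-2822/207=223/207
back: M1=23/10−1/5·223/207=863/414
M: M0=0, M1=863/414, M2=223/207, M3=-2822/207, M4=1129/207, M5=0
seg 0: a=1, c=M0/2=0, d=(M1−M0)/(6·3)=863/7452, b=Δ0−h0·(2M0+M1)/6=-1967/828
seg 1: a=-3, c=M1/2=863/828, d=(M2−M1)/(6·2)=-139/1656, b=Δ1−h1·(2M1+M2)/6=311/414
seg 2: a=2, c=M2/2=223/414, d=(M3−M2)/(6·1)=-1015/414, b=Δ2−h2·(2M2+M3)/6=90/23
seg 3: a=4, c=M3/2=-1411/207, d=(M4−M3)/(6·1)=439/138, b=Δ3−h3·(2M3+M4)/6=-979/414
seg 4: a=-2, c=M4/2=1129/414, d=(M5−M4)/(6·3)=-1129/3726, b=Δ4−h4·(2M4+M5)/6=-1336/207
t_q=9/2 → seg 1, τ=3/2; S=-3+311/414·τ+863/828·τ²+-139/1656·τ³=833/4416

  seg 0: a=1 b=-1967/828 c=0 d=863/7452
  seg 1: a=-3 b=311/414 c=863/828 d=-139/1656
  seg 2: a=2 b=90/23 c=223/414 d=-1015/414
  seg 3: a=4 b=-979/414 c=-1411/207 d=439/138
  seg 4: a=-2 b=-1336/207 c=1129/414 d=-1129/3726
S(9/2) = 833/4416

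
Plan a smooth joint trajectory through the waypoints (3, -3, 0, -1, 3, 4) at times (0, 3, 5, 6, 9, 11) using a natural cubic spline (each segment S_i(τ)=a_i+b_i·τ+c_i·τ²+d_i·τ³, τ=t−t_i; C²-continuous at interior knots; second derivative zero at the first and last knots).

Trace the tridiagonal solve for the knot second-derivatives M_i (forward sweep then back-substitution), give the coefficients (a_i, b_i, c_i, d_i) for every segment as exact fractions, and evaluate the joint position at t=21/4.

  seg 0: a=3 b=-3335/969 c=0 d=1397/8721
  seg 1: a=-3 b=856/969 c=1397/969 d=-4393/7752
  seg 2: a=0 b=-97/646 c=-7591/3876 d=4297/3876
  seg 3: a=-1 b=-169/228 c=1325/969 d=-7859/34884
  seg 4: a=3 b=2675/1938 c=-853/1292 d=853/7752
S(21/4) = -11793/82688

Δ: Δ0=-2, Δ1=3/2, Δ2=-1, Δ3=4/3, Δ4=1/2
row 1: diag=10, rhs=21; c'=1/5, d'=21/10
row 2: denom=6−2·1/5=28/5; d'=(-15−2·21/10)/(28/5)=-24/7
row 3: denom=8−1·5/28=219/28; d'=(14−1·-24/7)/(219/28)=488/219
row 4: denom=10−3·28/73=646/73; d'=(-5−3·488/219)/(646/73)=-853/646
back: M4=-853/646
back: M3=488/219−28/73·-853/646=2650/969
back: M2=-24/7−5/28·2650/969=-7591/1938
back: M1=21/10−1/5·-7591/1938=2794/969
M: M0=0, M1=2794/969, M2=-7591/1938, M3=2650/969, M4=-853/646, M5=0
seg 0: a=3, c=M0/2=0, d=(M1−M0)/(6·3)=1397/8721, b=Δ0−h0·(2M0+M1)/6=-3335/969
seg 1: a=-3, c=M1/2=1397/969, d=(M2−M1)/(6·2)=-4393/7752, b=Δ1−h1·(2M1+M2)/6=856/969
seg 2: a=0, c=M2/2=-7591/3876, d=(M3−M2)/(6·1)=4297/3876, b=Δ2−h2·(2M2+M3)/6=-97/646
seg 3: a=-1, c=M3/2=1325/969, d=(M4−M3)/(6·3)=-7859/34884, b=Δ3−h3·(2M3+M4)/6=-169/228
seg 4: a=3, c=M4/2=-853/1292, d=(M5−M4)/(6·2)=853/7752, b=Δ4−h4·(2M4+M5)/6=2675/1938
t_q=21/4 → seg 2, τ=1/4; S=0+-97/646·τ+-7591/3876·τ²+4297/3876·τ³=-11793/82688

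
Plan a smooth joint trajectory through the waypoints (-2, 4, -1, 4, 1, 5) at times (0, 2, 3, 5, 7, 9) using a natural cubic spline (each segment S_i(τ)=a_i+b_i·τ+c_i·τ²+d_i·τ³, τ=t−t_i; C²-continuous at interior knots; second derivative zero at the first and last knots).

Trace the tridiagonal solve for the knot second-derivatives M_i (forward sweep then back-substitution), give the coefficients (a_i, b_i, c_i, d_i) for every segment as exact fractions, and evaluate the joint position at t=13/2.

Δ: Δ0=3, Δ1=-5, Δ2=5/2, Δ3=-3/2, Δ4=2
row 1: diag=6, rhs=-48; c'=1/6, d'=-8
row 2: denom=6−1·1/6=35/6; d'=(45−1·-8)/(35/6)=318/35
row 3: denom=8−2·12/35=256/35; d'=(-24−2·318/35)/(256/35)=-369/64
row 4: denom=8−2·35/128=477/64; d'=(21−2·-369/64)/(477/64)=694/159
back: M4=694/159
back: M3=-369/64−35/128·694/159=-2213/318
back: M2=318/35−12/35·-2213/318=608/53
back: M1=-8−1/6·608/53=-1576/159
M: M0=0, M1=-1576/159, M2=608/53, M3=-2213/318, M4=694/159, M5=0
seg 0: a=-2, c=M0/2=0, d=(M1−M0)/(6·2)=-394/477, b=Δ0−h0·(2M0+M1)/6=3007/477
seg 1: a=4, c=M1/2=-788/159, d=(M2−M1)/(6·1)=1700/477, b=Δ1−h1·(2M1+M2)/6=-1721/477
seg 2: a=-1, c=M2/2=304/53, d=(M3−M2)/(6·2)=-5861/3816, b=Δ2−h2·(2M2+M3)/6=-1349/477
seg 3: a=4, c=M3/2=-2213/636, d=(M4−M3)/(6·2)=3601/3816, b=Δ3−h3·(2M3+M4)/6=1607/954
seg 4: a=1, c=M4/2=347/159, d=(M5−M4)/(6·2)=-347/954, b=Δ4−h4·(2M4+M5)/6=-434/477
t_q=13/2 → seg 3, τ=3/2; S=4+1607/954·τ+-2213/636·τ²+3601/3816·τ³=19157/10176

  seg 0: a=-2 b=3007/477 c=0 d=-394/477
  seg 1: a=4 b=-1721/477 c=-788/159 d=1700/477
  seg 2: a=-1 b=-1349/477 c=304/53 d=-5861/3816
  seg 3: a=4 b=1607/954 c=-2213/636 d=3601/3816
  seg 4: a=1 b=-434/477 c=347/159 d=-347/954
S(13/2) = 19157/10176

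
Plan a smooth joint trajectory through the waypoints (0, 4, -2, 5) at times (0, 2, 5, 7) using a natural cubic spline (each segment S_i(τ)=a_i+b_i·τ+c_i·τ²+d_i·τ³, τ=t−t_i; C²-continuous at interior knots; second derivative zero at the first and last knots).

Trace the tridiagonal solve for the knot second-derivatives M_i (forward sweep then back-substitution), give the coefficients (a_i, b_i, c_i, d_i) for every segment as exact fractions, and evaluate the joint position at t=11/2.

  seg 0: a=0 b=295/91 c=0 d=-113/364
  seg 1: a=4 b=-44/91 c=-339/182 d=19/42
  seg 2: a=-2 b=101/182 c=201/91 d=-67/182
S(11/2) = -253/208

Δ: Δ0=2, Δ1=-2, Δ2=7/2
row 1: diag=10, rhs=-24; c'=3/10, d'=-12/5
row 2: denom=10−3·3/10=91/10; d'=(33−3·-12/5)/(91/10)=402/91
back: M2=402/91
back: M1=-12/5−3/10·402/91=-339/91
M: M0=0, M1=-339/91, M2=402/91, M3=0
seg 0: a=0, c=M0/2=0, d=(M1−M0)/(6·2)=-113/364, b=Δ0−h0·(2M0+M1)/6=295/91
seg 1: a=4, c=M1/2=-339/182, d=(M2−M1)/(6·3)=19/42, b=Δ1−h1·(2M1+M2)/6=-44/91
seg 2: a=-2, c=M2/2=201/91, d=(M3−M2)/(6·2)=-67/182, b=Δ2−h2·(2M2+M3)/6=101/182
t_q=11/2 → seg 2, τ=1/2; S=-2+101/182·τ+201/91·τ²+-67/182·τ³=-253/208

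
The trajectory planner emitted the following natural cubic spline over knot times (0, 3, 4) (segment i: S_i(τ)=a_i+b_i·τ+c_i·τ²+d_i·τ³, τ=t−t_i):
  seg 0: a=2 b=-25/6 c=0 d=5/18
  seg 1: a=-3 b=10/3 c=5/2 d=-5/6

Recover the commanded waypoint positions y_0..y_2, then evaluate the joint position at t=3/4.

y_0 = S_0(0) = a_0 = 2
y_1 = S_1(0) = a_1 = -3
y_2 = S_1(1) = 2
t_q=3/4 is in segment 0 (τ=3/4); S_0(τ)=-129/128

y_0=2 y_1=-3 y_2=2
S(3/4) = -129/128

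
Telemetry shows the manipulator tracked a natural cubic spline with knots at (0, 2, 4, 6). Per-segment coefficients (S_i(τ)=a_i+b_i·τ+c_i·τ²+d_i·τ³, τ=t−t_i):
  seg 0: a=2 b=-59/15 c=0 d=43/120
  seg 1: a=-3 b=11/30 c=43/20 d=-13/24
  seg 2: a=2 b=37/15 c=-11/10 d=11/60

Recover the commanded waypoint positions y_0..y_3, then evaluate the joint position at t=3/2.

y_0=2 y_1=-3 y_2=2 y_3=4
S(3/2) = -861/320

y_0 = S_0(0) = a_0 = 2
y_1 = S_1(0) = a_1 = -3
y_2 = S_2(0) = a_2 = 2
y_3 = S_2(2) = 4
t_q=3/2 is in segment 0 (τ=3/2); S_0(τ)=-861/320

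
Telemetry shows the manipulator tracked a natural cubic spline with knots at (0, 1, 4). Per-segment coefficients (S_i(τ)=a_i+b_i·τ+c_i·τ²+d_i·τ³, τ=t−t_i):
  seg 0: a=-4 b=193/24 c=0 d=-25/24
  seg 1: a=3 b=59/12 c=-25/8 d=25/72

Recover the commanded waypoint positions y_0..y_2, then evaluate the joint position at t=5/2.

y_0=-4 y_1=3 y_2=-1
S(5/2) = 289/64

y_0 = S_0(0) = a_0 = -4
y_1 = S_1(0) = a_1 = 3
y_2 = S_1(3) = -1
t_q=5/2 is in segment 1 (τ=3/2); S_1(τ)=289/64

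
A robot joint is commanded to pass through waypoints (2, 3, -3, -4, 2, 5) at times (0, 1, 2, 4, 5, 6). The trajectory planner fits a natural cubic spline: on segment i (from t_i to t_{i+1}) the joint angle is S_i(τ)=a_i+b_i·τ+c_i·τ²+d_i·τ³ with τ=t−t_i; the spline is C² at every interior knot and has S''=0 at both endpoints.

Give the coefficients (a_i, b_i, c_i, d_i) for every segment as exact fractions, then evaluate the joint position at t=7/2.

Δ: Δ0=1, Δ1=-6, Δ2=-1/2, Δ3=6, Δ4=3
row 1: diag=4, rhs=-42; c'=1/4, d'=-21/2
row 2: denom=6−1·1/4=23/4; d'=(33−1·-21/2)/(23/4)=174/23
row 3: denom=6−2·8/23=122/23; d'=(39−2·174/23)/(122/23)=9/2
row 4: denom=4−1·23/122=465/122; d'=(-18−1·9/2)/(465/122)=-183/31
back: M4=-183/31
back: M3=9/2−23/122·-183/31=174/31
back: M2=174/23−8/23·174/31=174/31
back: M1=-21/2−1/4·174/31=-369/31
M: M0=0, M1=-369/31, M2=174/31, M3=174/31, M4=-183/31, M5=0
seg 0: a=2, c=M0/2=0, d=(M1−M0)/(6·1)=-123/62, b=Δ0−h0·(2M0+M1)/6=185/62
seg 1: a=3, c=M1/2=-369/62, d=(M2−M1)/(6·1)=181/62, b=Δ1−h1·(2M1+M2)/6=-92/31
seg 2: a=-3, c=M2/2=87/31, d=(M3−M2)/(6·2)=0, b=Δ2−h2·(2M2+M3)/6=-379/62
seg 3: a=-4, c=M3/2=87/31, d=(M4−M3)/(6·1)=-119/62, b=Δ3−h3·(2M3+M4)/6=317/62
seg 4: a=2, c=M4/2=-183/62, d=(M5−M4)/(6·1)=61/62, b=Δ4−h4·(2M4+M5)/6=154/31
t_q=7/2 → seg 2, τ=3/2; S=-3+-379/62·τ+87/31·τ²+0·τ³=-363/62

  seg 0: a=2 b=185/62 c=0 d=-123/62
  seg 1: a=3 b=-92/31 c=-369/62 d=181/62
  seg 2: a=-3 b=-379/62 c=87/31 d=0
  seg 3: a=-4 b=317/62 c=87/31 d=-119/62
  seg 4: a=2 b=154/31 c=-183/62 d=61/62
S(7/2) = -363/62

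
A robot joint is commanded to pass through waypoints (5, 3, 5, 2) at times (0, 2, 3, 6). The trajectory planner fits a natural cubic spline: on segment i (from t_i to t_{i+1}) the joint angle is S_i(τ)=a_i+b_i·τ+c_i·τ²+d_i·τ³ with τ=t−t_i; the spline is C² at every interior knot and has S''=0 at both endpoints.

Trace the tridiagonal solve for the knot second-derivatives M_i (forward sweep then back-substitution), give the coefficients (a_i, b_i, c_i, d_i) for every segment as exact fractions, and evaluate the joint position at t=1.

  seg 0: a=5 b=-101/47 c=0 d=27/94
  seg 1: a=3 b=61/47 c=81/47 d=-48/47
  seg 2: a=5 b=79/47 c=-63/47 d=7/47
S(1) = 295/94

Δ: Δ0=-1, Δ1=2, Δ2=-1
row 1: diag=6, rhs=18; c'=1/6, d'=3
row 2: denom=8−1·1/6=47/6; d'=(-18−1·3)/(47/6)=-126/47
back: M2=-126/47
back: M1=3−1/6·-126/47=162/47
M: M0=0, M1=162/47, M2=-126/47, M3=0
seg 0: a=5, c=M0/2=0, d=(M1−M0)/(6·2)=27/94, b=Δ0−h0·(2M0+M1)/6=-101/47
seg 1: a=3, c=M1/2=81/47, d=(M2−M1)/(6·1)=-48/47, b=Δ1−h1·(2M1+M2)/6=61/47
seg 2: a=5, c=M2/2=-63/47, d=(M3−M2)/(6·3)=7/47, b=Δ2−h2·(2M2+M3)/6=79/47
t_q=1 → seg 0, τ=1; S=5+-101/47·τ+0·τ²+27/94·τ³=295/94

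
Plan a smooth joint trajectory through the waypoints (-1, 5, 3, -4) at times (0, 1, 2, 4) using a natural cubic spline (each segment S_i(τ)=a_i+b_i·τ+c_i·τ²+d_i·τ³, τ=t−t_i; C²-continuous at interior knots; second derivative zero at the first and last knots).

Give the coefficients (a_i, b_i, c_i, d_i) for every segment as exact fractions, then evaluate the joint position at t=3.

Δ: Δ0=6, Δ1=-2, Δ2=-7/2
row 1: diag=4, rhs=-48; c'=1/4, d'=-12
row 2: denom=6−1·1/4=23/4; d'=(-9−1·-12)/(23/4)=12/23
back: M2=12/23
back: M1=-12−1/4·12/23=-279/23
M: M0=0, M1=-279/23, M2=12/23, M3=0
seg 0: a=-1, c=M0/2=0, d=(M1−M0)/(6·1)=-93/46, b=Δ0−h0·(2M0+M1)/6=369/46
seg 1: a=5, c=M1/2=-279/46, d=(M2−M1)/(6·1)=97/46, b=Δ1−h1·(2M1+M2)/6=45/23
seg 2: a=3, c=M2/2=6/23, d=(M3−M2)/(6·2)=-1/23, b=Δ2−h2·(2M2+M3)/6=-177/46
t_q=3 → seg 2, τ=1; S=3+-177/46·τ+6/23·τ²+-1/23·τ³=-29/46

  seg 0: a=-1 b=369/46 c=0 d=-93/46
  seg 1: a=5 b=45/23 c=-279/46 d=97/46
  seg 2: a=3 b=-177/46 c=6/23 d=-1/23
S(3) = -29/46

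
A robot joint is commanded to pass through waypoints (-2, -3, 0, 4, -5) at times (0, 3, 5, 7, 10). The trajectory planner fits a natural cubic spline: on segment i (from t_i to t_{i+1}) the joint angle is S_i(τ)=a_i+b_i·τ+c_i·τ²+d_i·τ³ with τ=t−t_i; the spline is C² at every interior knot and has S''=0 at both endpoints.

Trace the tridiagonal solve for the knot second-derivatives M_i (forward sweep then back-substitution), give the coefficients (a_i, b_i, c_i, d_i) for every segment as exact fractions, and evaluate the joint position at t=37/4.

Δ: Δ0=-1/3, Δ1=3/2, Δ2=2, Δ3=-3
row 1: diag=10, rhs=11; c'=1/5, d'=11/10
row 2: denom=8−2·1/5=38/5; d'=(3−2·11/10)/(38/5)=2/19
row 3: denom=10−2·5/19=180/19; d'=(-30−2·2/19)/(180/19)=-287/90
back: M3=-287/90
back: M2=2/19−5/19·-287/90=17/18
back: M1=11/10−1/5·17/18=41/45
M: M0=0, M1=41/45, M2=17/18, M3=-287/90, M4=0
seg 0: a=-2, c=M0/2=0, d=(M1−M0)/(6·3)=41/810, b=Δ0−h0·(2M0+M1)/6=-71/90
seg 1: a=-3, c=M1/2=41/90, d=(M2−M1)/(6·2)=1/360, b=Δ1−h1·(2M1+M2)/6=26/45
seg 2: a=0, c=M2/2=17/36, d=(M3−M2)/(6·2)=-31/90, b=Δ2−h2·(2M2+M3)/6=73/30
seg 3: a=4, c=M3/2=-287/180, d=(M4−M3)/(6·3)=287/1620, b=Δ3−h3·(2M3+M4)/6=17/90
t_q=37/4 → seg 3, τ=9/4; S=4+17/90·τ+-287/180·τ²+287/1620·τ³=-417/256

  seg 0: a=-2 b=-71/90 c=0 d=41/810
  seg 1: a=-3 b=26/45 c=41/90 d=1/360
  seg 2: a=0 b=73/30 c=17/36 d=-31/90
  seg 3: a=4 b=17/90 c=-287/180 d=287/1620
S(37/4) = -417/256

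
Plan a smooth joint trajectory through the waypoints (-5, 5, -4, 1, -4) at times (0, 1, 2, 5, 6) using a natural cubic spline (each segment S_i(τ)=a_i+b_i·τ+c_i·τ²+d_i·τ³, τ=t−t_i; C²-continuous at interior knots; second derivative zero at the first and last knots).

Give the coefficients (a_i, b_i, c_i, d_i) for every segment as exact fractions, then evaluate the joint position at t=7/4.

Δ: Δ0=10, Δ1=-9, Δ2=5/3, Δ3=-5
row 1: diag=4, rhs=-114; c'=1/4, d'=-57/2
row 2: denom=8−1·1/4=31/4; d'=(64−1·-57/2)/(31/4)=370/31
row 3: denom=8−3·12/31=212/31; d'=(-40−3·370/31)/(212/31)=-1175/106
back: M3=-1175/106
back: M2=370/31−12/31·-1175/106=860/53
back: M1=-57/2−1/4·860/53=-3451/106
M: M0=0, M1=-3451/106, M2=860/53, M3=-1175/106, M4=0
seg 0: a=-5, c=M0/2=0, d=(M1−M0)/(6·1)=-3451/636, b=Δ0−h0·(2M0+M1)/6=9811/636
seg 1: a=5, c=M1/2=-3451/212, d=(M2−M1)/(6·1)=5171/636, b=Δ1−h1·(2M1+M2)/6=-271/318
seg 2: a=-4, c=M2/2=430/53, d=(M3−M2)/(6·3)=-965/636, b=Δ2−h2·(2M2+M3)/6=-5735/636
seg 3: a=1, c=M3/2=-1175/212, d=(M4−M3)/(6·1)=1175/636, b=Δ3−h3·(2M3+M4)/6=-415/318
t_q=7/4 → seg 1, τ=3/4; S=5+-271/318·τ+-3451/212·τ²+5171/636·τ³=-18529/13568

  seg 0: a=-5 b=9811/636 c=0 d=-3451/636
  seg 1: a=5 b=-271/318 c=-3451/212 d=5171/636
  seg 2: a=-4 b=-5735/636 c=430/53 d=-965/636
  seg 3: a=1 b=-415/318 c=-1175/212 d=1175/636
S(7/4) = -18529/13568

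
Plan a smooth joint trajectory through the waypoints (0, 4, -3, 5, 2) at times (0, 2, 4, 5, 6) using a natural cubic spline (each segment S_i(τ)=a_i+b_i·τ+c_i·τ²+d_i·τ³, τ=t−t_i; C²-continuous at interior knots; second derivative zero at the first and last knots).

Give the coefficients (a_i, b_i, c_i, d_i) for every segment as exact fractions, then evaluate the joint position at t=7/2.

  seg 0: a=0 b=817/168 c=0 d=-481/672
  seg 1: a=4 b=-313/84 c=-481/112 d=1481/672
  seg 2: a=-3 b=133/24 c=125/14 d=-1087/168
  seg 3: a=5 b=335/84 c=-587/56 d=587/168
S(7/2) = -6835/1792

Δ: Δ0=2, Δ1=-7/2, Δ2=8, Δ3=-3
row 1: diag=8, rhs=-33; c'=1/4, d'=-33/8
row 2: denom=6−2·1/4=11/2; d'=(69−2·-33/8)/(11/2)=309/22
row 3: denom=4−1·2/11=42/11; d'=(-66−1·309/22)/(42/11)=-587/28
back: M3=-587/28
back: M2=309/22−2/11·-587/28=125/7
back: M1=-33/8−1/4·125/7=-481/56
M: M0=0, M1=-481/56, M2=125/7, M3=-587/28, M4=0
seg 0: a=0, c=M0/2=0, d=(M1−M0)/(6·2)=-481/672, b=Δ0−h0·(2M0+M1)/6=817/168
seg 1: a=4, c=M1/2=-481/112, d=(M2−M1)/(6·2)=1481/672, b=Δ1−h1·(2M1+M2)/6=-313/84
seg 2: a=-3, c=M2/2=125/14, d=(M3−M2)/(6·1)=-1087/168, b=Δ2−h2·(2M2+M3)/6=133/24
seg 3: a=5, c=M3/2=-587/56, d=(M4−M3)/(6·1)=587/168, b=Δ3−h3·(2M3+M4)/6=335/84
t_q=7/2 → seg 1, τ=3/2; S=4+-313/84·τ+-481/112·τ²+1481/672·τ³=-6835/1792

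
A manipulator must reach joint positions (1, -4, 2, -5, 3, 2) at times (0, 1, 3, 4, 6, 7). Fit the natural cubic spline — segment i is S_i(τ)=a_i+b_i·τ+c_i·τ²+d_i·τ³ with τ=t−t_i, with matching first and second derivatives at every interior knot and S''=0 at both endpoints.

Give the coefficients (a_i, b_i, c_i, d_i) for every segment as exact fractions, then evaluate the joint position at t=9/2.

  seg 0: a=1 b=-95/13 c=0 d=30/13
  seg 1: a=-4 b=-5/13 c=90/13 d=-34/13
  seg 2: a=2 b=-53/13 c=-114/13 d=76/13
  seg 3: a=-5 b=-53/13 c=114/13 d=-123/52
  seg 4: a=3 b=34/13 c=-141/26 d=47/26
S(9/2) = -2139/416

Δ: Δ0=-5, Δ1=3, Δ2=-7, Δ3=4, Δ4=-1
row 1: diag=6, rhs=48; c'=1/3, d'=8
row 2: denom=6−2·1/3=16/3; d'=(-60−2·8)/(16/3)=-57/4
row 3: denom=6−1·3/16=93/16; d'=(66−1·-57/4)/(93/16)=428/31
row 4: denom=6−2·32/93=494/93; d'=(-30−2·428/31)/(494/93)=-141/13
back: M4=-141/13
back: M3=428/31−32/93·-141/13=228/13
back: M2=-57/4−3/16·228/13=-228/13
back: M1=8−1/3·-228/13=180/13
M: M0=0, M1=180/13, M2=-228/13, M3=228/13, M4=-141/13, M5=0
seg 0: a=1, c=M0/2=0, d=(M1−M0)/(6·1)=30/13, b=Δ0−h0·(2M0+M1)/6=-95/13
seg 1: a=-4, c=M1/2=90/13, d=(M2−M1)/(6·2)=-34/13, b=Δ1−h1·(2M1+M2)/6=-5/13
seg 2: a=2, c=M2/2=-114/13, d=(M3−M2)/(6·1)=76/13, b=Δ2−h2·(2M2+M3)/6=-53/13
seg 3: a=-5, c=M3/2=114/13, d=(M4−M3)/(6·2)=-123/52, b=Δ3−h3·(2M3+M4)/6=-53/13
seg 4: a=3, c=M4/2=-141/26, d=(M5−M4)/(6·1)=47/26, b=Δ4−h4·(2M4+M5)/6=34/13
t_q=9/2 → seg 3, τ=1/2; S=-5+-53/13·τ+114/13·τ²+-123/52·τ³=-2139/416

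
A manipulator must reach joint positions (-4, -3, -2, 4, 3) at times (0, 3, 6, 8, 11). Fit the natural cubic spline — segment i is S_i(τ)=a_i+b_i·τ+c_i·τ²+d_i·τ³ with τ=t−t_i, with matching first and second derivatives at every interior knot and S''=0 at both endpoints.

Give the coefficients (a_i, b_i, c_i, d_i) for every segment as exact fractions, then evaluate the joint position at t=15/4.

  seg 0: a=-4 b=109/177 c=0 d=-50/1593
  seg 1: a=-3 b=-41/177 c=-50/177 d=250/1593
  seg 2: a=-2 b=409/177 c=200/177 d=-139/354
  seg 3: a=4 b=125/59 c=-217/177 d=217/1593
S(15/4) = -6167/1888

Δ: Δ0=1/3, Δ1=1/3, Δ2=3, Δ3=-1/3
row 1: diag=12, rhs=0; c'=1/4, d'=0
row 2: denom=10−3·1/4=37/4; d'=(16−3·0)/(37/4)=64/37
row 3: denom=10−2·8/37=354/37; d'=(-20−2·64/37)/(354/37)=-434/177
back: M3=-434/177
back: M2=64/37−8/37·-434/177=400/177
back: M1=0−1/4·400/177=-100/177
M: M0=0, M1=-100/177, M2=400/177, M3=-434/177, M4=0
seg 0: a=-4, c=M0/2=0, d=(M1−M0)/(6·3)=-50/1593, b=Δ0−h0·(2M0+M1)/6=109/177
seg 1: a=-3, c=M1/2=-50/177, d=(M2−M1)/(6·3)=250/1593, b=Δ1−h1·(2M1+M2)/6=-41/177
seg 2: a=-2, c=M2/2=200/177, d=(M3−M2)/(6·2)=-139/354, b=Δ2−h2·(2M2+M3)/6=409/177
seg 3: a=4, c=M3/2=-217/177, d=(M4−M3)/(6·3)=217/1593, b=Δ3−h3·(2M3+M4)/6=125/59
t_q=15/4 → seg 1, τ=3/4; S=-3+-41/177·τ+-50/177·τ²+250/1593·τ³=-6167/1888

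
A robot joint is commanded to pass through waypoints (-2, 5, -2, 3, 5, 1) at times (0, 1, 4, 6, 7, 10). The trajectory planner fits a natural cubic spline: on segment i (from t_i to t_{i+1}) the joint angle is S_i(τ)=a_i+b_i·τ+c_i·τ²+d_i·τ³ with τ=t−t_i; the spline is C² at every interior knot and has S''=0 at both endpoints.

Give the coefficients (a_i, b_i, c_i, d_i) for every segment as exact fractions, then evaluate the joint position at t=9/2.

Δ: Δ0=7, Δ1=-7/3, Δ2=5/2, Δ3=2, Δ4=-4/3
row 1: diag=8, rhs=-56; c'=3/8, d'=-7
row 2: denom=10−3·3/8=71/8; d'=(29−3·-7)/(71/8)=400/71
row 3: denom=6−2·16/71=394/71; d'=(-3−2·400/71)/(394/71)=-1013/394
row 4: denom=8−1·71/394=3081/394; d'=(-20−1·-1013/394)/(3081/394)=-2289/1027
back: M4=-2289/1027
back: M3=-1013/394−71/394·-2289/1027=-2228/1027
back: M2=400/71−16/71·-2228/1027=6288/1027
back: M1=-7−3/8·6288/1027=-9547/1027
M: M0=0, M1=-9547/1027, M2=6288/1027, M3=-2228/1027, M4=-2289/1027, M5=0
seg 0: a=-2, c=M0/2=0, d=(M1−M0)/(6·1)=-9547/6162, b=Δ0−h0·(2M0+M1)/6=52681/6162
seg 1: a=5, c=M1/2=-9547/2054, d=(M2−M1)/(6·3)=15835/18486, b=Δ1−h1·(2M1+M2)/6=12020/3081
seg 2: a=-2, c=M2/2=3144/1027, d=(M3−M2)/(6·2)=-2129/3081, b=Δ2−h2·(2M2+M3)/6=-407/474
seg 3: a=3, c=M3/2=-1114/1027, d=(M4−M3)/(6·1)=-61/6162, b=Δ3−h3·(2M3+M4)/6=19069/6162
seg 4: a=5, c=M4/2=-2289/2054, d=(M5−M4)/(6·3)=763/6162, b=Δ4−h4·(2M4+M5)/6=2759/3081
t_q=9/2 → seg 2, τ=1/2; S=-2+-407/474·τ+3144/1027·τ²+-2129/3081·τ³=-14381/8216

  seg 0: a=-2 b=52681/6162 c=0 d=-9547/6162
  seg 1: a=5 b=12020/3081 c=-9547/2054 d=15835/18486
  seg 2: a=-2 b=-407/474 c=3144/1027 d=-2129/3081
  seg 3: a=3 b=19069/6162 c=-1114/1027 d=-61/6162
  seg 4: a=5 b=2759/3081 c=-2289/2054 d=763/6162
S(9/2) = -14381/8216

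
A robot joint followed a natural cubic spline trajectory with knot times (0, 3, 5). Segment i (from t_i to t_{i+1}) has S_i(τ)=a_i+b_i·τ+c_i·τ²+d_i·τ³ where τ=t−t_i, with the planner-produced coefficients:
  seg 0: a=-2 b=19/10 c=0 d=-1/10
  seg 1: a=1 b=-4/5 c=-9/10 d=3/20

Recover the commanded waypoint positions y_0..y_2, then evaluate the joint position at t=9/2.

y_0=-2 y_1=1 y_2=-3
S(9/2) = -55/32

y_0 = S_0(0) = a_0 = -2
y_1 = S_1(0) = a_1 = 1
y_2 = S_1(2) = -3
t_q=9/2 is in segment 1 (τ=3/2); S_1(τ)=-55/32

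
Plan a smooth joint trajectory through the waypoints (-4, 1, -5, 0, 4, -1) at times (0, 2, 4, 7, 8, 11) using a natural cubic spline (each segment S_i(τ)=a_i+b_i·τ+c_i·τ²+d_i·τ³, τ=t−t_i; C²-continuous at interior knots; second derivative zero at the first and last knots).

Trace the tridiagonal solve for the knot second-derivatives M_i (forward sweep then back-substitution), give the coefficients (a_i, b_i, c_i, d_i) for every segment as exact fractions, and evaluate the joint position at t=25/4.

  seg 0: a=-4 b=4388/1053 c=0 d=-3511/8424
  seg 1: a=1 b=-1757/2106 c=-3511/1404 d=1493/2106
  seg 2: a=-5 b=-4907/2106 c=2461/1404 d=-5315/37908
  seg 3: a=0 b=18539/4212 c=517/1053 d=-1253/1404
  seg 4: a=4 b=5699/2106 c=-9209/4212 d=9209/37908
S(25/4) = -88831/29952

Δ: Δ0=5/2, Δ1=-3, Δ2=5/3, Δ3=4, Δ4=-5/3
row 1: diag=8, rhs=-33; c'=1/4, d'=-33/8
row 2: denom=10−2·1/4=19/2; d'=(28−2·-33/8)/(19/2)=145/38
row 3: denom=8−3·6/19=134/19; d'=(14−3·145/38)/(134/19)=97/268
row 4: denom=8−1·19/134=1053/134; d'=(-34−1·97/268)/(1053/134)=-9209/2106
back: M4=-9209/2106
back: M3=97/268−19/134·-9209/2106=1034/1053
back: M2=145/38−6/19·1034/1053=2461/702
back: M1=-33/8−1/4·2461/702=-3511/702
M: M0=0, M1=-3511/702, M2=2461/702, M3=1034/1053, M4=-9209/2106, M5=0
seg 0: a=-4, c=M0/2=0, d=(M1−M0)/(6·2)=-3511/8424, b=Δ0−h0·(2M0+M1)/6=4388/1053
seg 1: a=1, c=M1/2=-3511/1404, d=(M2−M1)/(6·2)=1493/2106, b=Δ1−h1·(2M1+M2)/6=-1757/2106
seg 2: a=-5, c=M2/2=2461/1404, d=(M3−M2)/(6·3)=-5315/37908, b=Δ2−h2·(2M2+M3)/6=-4907/2106
seg 3: a=0, c=M3/2=517/1053, d=(M4−M3)/(6·1)=-1253/1404, b=Δ3−h3·(2M3+M4)/6=18539/4212
seg 4: a=4, c=M4/2=-9209/4212, d=(M5−M4)/(6·3)=9209/37908, b=Δ4−h4·(2M4+M5)/6=5699/2106
t_q=25/4 → seg 2, τ=9/4; S=-5+-4907/2106·τ+2461/1404·τ²+-5315/37908·τ³=-88831/29952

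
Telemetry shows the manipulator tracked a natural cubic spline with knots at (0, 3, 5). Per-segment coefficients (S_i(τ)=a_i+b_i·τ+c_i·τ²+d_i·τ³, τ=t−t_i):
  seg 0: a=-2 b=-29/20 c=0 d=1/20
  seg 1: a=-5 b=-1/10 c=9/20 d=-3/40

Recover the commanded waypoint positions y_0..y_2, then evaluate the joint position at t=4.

y_0 = S_0(0) = a_0 = -2
y_1 = S_1(0) = a_1 = -5
y_2 = S_1(2) = -4
t_q=4 is in segment 1 (τ=1); S_1(τ)=-189/40

y_0=-2 y_1=-5 y_2=-4
S(4) = -189/40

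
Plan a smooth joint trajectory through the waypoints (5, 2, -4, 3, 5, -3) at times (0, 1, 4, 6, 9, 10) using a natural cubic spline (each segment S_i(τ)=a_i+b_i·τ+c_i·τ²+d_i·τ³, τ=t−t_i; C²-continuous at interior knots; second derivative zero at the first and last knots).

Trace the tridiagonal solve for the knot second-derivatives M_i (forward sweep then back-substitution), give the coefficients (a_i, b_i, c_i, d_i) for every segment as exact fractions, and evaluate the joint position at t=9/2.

Δ: Δ0=-3, Δ1=-2, Δ2=7/2, Δ3=2/3, Δ4=-8
row 1: diag=8, rhs=6; c'=3/8, d'=3/4
row 2: denom=10−3·3/8=71/8; d'=(33−3·3/4)/(71/8)=246/71
row 3: denom=10−2·16/71=678/71; d'=(-17−2·246/71)/(678/71)=-1699/678
row 4: denom=8−3·71/226=1595/226; d'=(-52−3·-1699/678)/(1595/226)=-10053/1595
back: M4=-10053/1595
back: M3=-1699/678−71/226·-10053/1595=-2516/4785
back: M2=246/71−16/71·-2516/4785=17146/4785
back: M1=3/4−3/8·17146/4785=-947/1595
M: M0=0, M1=-947/1595, M2=17146/4785, M3=-2516/4785, M4=-10053/1595, M5=0
seg 0: a=5, c=M0/2=0, d=(M1−M0)/(6·1)=-947/9570, b=Δ0−h0·(2M0+M1)/6=-27763/9570
seg 1: a=2, c=M1/2=-947/3190, d=(M2−M1)/(6·3)=1817/7830, b=Δ1−h1·(2M1+M2)/6=-15302/4785
seg 2: a=-4, c=M2/2=8573/4785, d=(M3−M2)/(6·2)=-113/330, b=Δ2−h2·(2M2+M3)/6=12311/9570
seg 3: a=3, c=M3/2=-1258/4785, d=(M4−M3)/(6·3)=-2513/7830, b=Δ3−h3·(2M3+M4)/6=13857/3190
seg 4: a=5, c=M4/2=-10053/3190, d=(M5−M4)/(6·1)=3351/3190, b=Δ4−h4·(2M4+M5)/6=-9409/1595
t_q=9/2 → seg 2, τ=1/2; S=-4+12311/9570·τ+8573/4785·τ²+-113/330·τ³=-75327/25520

  seg 0: a=5 b=-27763/9570 c=0 d=-947/9570
  seg 1: a=2 b=-15302/4785 c=-947/3190 d=1817/7830
  seg 2: a=-4 b=12311/9570 c=8573/4785 d=-113/330
  seg 3: a=3 b=13857/3190 c=-1258/4785 d=-2513/7830
  seg 4: a=5 b=-9409/1595 c=-10053/3190 d=3351/3190
S(9/2) = -75327/25520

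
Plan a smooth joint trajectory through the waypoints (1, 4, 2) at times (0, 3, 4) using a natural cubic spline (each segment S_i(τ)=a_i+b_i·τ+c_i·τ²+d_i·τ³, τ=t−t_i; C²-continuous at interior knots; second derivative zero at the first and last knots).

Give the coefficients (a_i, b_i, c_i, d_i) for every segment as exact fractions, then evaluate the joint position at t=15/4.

  seg 0: a=1 b=17/8 c=0 d=-1/8
  seg 1: a=4 b=-5/4 c=-9/8 d=3/8
S(15/4) = 1325/512

Δ: Δ0=1, Δ1=-2
row 1: diag=8, rhs=-18; c'=1/8, d'=-9/4
back: M1=-9/4
M: M0=0, M1=-9/4, M2=0
seg 0: a=1, c=M0/2=0, d=(M1−M0)/(6·3)=-1/8, b=Δ0−h0·(2M0+M1)/6=17/8
seg 1: a=4, c=M1/2=-9/8, d=(M2−M1)/(6·1)=3/8, b=Δ1−h1·(2M1+M2)/6=-5/4
t_q=15/4 → seg 1, τ=3/4; S=4+-5/4·τ+-9/8·τ²+3/8·τ³=1325/512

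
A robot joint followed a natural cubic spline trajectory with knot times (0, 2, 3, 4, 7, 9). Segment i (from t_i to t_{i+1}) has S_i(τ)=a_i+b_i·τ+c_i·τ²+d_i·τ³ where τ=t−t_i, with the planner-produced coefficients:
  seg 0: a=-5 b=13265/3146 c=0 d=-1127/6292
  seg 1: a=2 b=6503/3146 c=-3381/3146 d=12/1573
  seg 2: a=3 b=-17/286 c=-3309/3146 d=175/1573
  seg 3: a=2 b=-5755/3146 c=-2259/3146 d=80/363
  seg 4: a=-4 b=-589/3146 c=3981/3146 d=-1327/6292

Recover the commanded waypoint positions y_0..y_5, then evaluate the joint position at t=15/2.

y_0=-5 y_1=2 y_2=3 y_3=2 y_4=-4 y_5=-1
S(15/2) = -191459/50336

y_0 = S_0(0) = a_0 = -5
y_1 = S_1(0) = a_1 = 2
y_2 = S_2(0) = a_2 = 3
y_3 = S_3(0) = a_3 = 2
y_4 = S_4(0) = a_4 = -4
y_5 = S_4(2) = -1
t_q=15/2 is in segment 4 (τ=1/2); S_4(τ)=-191459/50336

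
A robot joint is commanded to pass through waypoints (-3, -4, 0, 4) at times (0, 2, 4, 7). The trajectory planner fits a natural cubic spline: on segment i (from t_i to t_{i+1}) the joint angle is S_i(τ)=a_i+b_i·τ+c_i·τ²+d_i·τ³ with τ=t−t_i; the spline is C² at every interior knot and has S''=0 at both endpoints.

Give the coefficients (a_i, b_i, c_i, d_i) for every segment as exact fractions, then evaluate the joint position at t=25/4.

Δ: Δ0=-1/2, Δ1=2, Δ2=4/3
row 1: diag=8, rhs=15; c'=1/4, d'=15/8
row 2: denom=10−2·1/4=19/2; d'=(-4−2·15/8)/(19/2)=-31/38
back: M2=-31/38
back: M1=15/8−1/4·-31/38=79/38
M: M0=0, M1=79/38, M2=-31/38, M3=0
seg 0: a=-3, c=M0/2=0, d=(M1−M0)/(6·2)=79/456, b=Δ0−h0·(2M0+M1)/6=-68/57
seg 1: a=-4, c=M1/2=79/76, d=(M2−M1)/(6·2)=-55/228, b=Δ1−h1·(2M1+M2)/6=101/114
seg 2: a=0, c=M2/2=-31/76, d=(M3−M2)/(6·3)=31/684, b=Δ2−h2·(2M2+M3)/6=245/114
t_q=25/4 → seg 2, τ=9/4; S=0+245/114·τ+-31/76·τ²+31/684·τ³=15987/4864

  seg 0: a=-3 b=-68/57 c=0 d=79/456
  seg 1: a=-4 b=101/114 c=79/76 d=-55/228
  seg 2: a=0 b=245/114 c=-31/76 d=31/684
S(25/4) = 15987/4864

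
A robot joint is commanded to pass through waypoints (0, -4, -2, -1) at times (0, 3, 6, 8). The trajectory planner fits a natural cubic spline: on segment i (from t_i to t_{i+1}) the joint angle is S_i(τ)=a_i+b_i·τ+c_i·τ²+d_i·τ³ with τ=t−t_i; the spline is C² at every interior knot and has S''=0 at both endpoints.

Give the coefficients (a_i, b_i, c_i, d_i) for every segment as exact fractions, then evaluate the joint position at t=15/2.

  seg 0: a=0 b=-419/222 c=0 d=41/666
  seg 1: a=-4 b=-25/111 c=41/74 d=-19/222
  seg 2: a=-2 b=175/222 c=-8/37 d=4/111
S(15/2) = -175/148

Δ: Δ0=-4/3, Δ1=2/3, Δ2=1/2
row 1: diag=12, rhs=12; c'=1/4, d'=1
row 2: denom=10−3·1/4=37/4; d'=(-1−3·1)/(37/4)=-16/37
back: M2=-16/37
back: M1=1−1/4·-16/37=41/37
M: M0=0, M1=41/37, M2=-16/37, M3=0
seg 0: a=0, c=M0/2=0, d=(M1−M0)/(6·3)=41/666, b=Δ0−h0·(2M0+M1)/6=-419/222
seg 1: a=-4, c=M1/2=41/74, d=(M2−M1)/(6·3)=-19/222, b=Δ1−h1·(2M1+M2)/6=-25/111
seg 2: a=-2, c=M2/2=-8/37, d=(M3−M2)/(6·2)=4/111, b=Δ2−h2·(2M2+M3)/6=175/222
t_q=15/2 → seg 2, τ=3/2; S=-2+175/222·τ+-8/37·τ²+4/111·τ³=-175/148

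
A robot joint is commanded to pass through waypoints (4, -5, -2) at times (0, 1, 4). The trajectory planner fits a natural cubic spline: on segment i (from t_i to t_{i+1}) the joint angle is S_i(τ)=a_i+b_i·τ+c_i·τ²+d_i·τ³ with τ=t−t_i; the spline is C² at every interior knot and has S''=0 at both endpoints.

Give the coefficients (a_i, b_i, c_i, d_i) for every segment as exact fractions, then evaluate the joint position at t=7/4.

  seg 0: a=4 b=-41/4 c=0 d=5/4
  seg 1: a=-5 b=-13/2 c=15/4 d=-5/12
S(7/4) = -2033/256

Δ: Δ0=-9, Δ1=1
row 1: diag=8, rhs=60; c'=3/8, d'=15/2
back: M1=15/2
M: M0=0, M1=15/2, M2=0
seg 0: a=4, c=M0/2=0, d=(M1−M0)/(6·1)=5/4, b=Δ0−h0·(2M0+M1)/6=-41/4
seg 1: a=-5, c=M1/2=15/4, d=(M2−M1)/(6·3)=-5/12, b=Δ1−h1·(2M1+M2)/6=-13/2
t_q=7/4 → seg 1, τ=3/4; S=-5+-13/2·τ+15/4·τ²+-5/12·τ³=-2033/256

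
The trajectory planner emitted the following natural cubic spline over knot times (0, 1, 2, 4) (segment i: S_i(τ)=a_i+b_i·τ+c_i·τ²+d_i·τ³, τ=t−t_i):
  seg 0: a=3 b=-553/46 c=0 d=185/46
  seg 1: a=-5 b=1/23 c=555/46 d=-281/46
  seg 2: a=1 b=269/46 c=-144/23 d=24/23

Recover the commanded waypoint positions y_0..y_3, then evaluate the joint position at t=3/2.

y_0 = S_0(0) = a_0 = 3
y_1 = S_1(0) = a_1 = -5
y_2 = S_2(0) = a_2 = 1
y_3 = S_2(2) = -4
t_q=3/2 is in segment 1 (τ=1/2); S_1(τ)=-1003/368

y_0=3 y_1=-5 y_2=1 y_3=-4
S(3/2) = -1003/368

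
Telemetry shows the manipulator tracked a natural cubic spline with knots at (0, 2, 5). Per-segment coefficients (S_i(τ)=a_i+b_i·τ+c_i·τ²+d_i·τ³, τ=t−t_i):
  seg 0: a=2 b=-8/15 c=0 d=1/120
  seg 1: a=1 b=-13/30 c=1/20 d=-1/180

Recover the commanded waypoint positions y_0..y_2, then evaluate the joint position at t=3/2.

y_0 = S_0(0) = a_0 = 2
y_1 = S_1(0) = a_1 = 1
y_2 = S_1(3) = 0
t_q=3/2 is in segment 0 (τ=3/2); S_0(τ)=393/320

y_0=2 y_1=1 y_2=0
S(3/2) = 393/320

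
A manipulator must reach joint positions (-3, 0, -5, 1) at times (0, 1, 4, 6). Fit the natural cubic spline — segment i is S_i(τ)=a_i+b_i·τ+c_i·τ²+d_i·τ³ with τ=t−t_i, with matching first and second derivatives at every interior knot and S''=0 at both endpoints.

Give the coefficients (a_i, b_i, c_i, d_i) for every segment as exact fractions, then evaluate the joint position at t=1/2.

  seg 0: a=-3 b=821/213 c=0 d=-182/213
  seg 1: a=0 b=275/213 c=-182/71 d=112/213
  seg 2: a=-5 b=23/213 c=154/71 d=-77/213
S(1/2) = -335/284

Δ: Δ0=3, Δ1=-5/3, Δ2=3
row 1: diag=8, rhs=-28; c'=3/8, d'=-7/2
row 2: denom=10−3·3/8=71/8; d'=(28−3·-7/2)/(71/8)=308/71
back: M2=308/71
back: M1=-7/2−3/8·308/71=-364/71
M: M0=0, M1=-364/71, M2=308/71, M3=0
seg 0: a=-3, c=M0/2=0, d=(M1−M0)/(6·1)=-182/213, b=Δ0−h0·(2M0+M1)/6=821/213
seg 1: a=0, c=M1/2=-182/71, d=(M2−M1)/(6·3)=112/213, b=Δ1−h1·(2M1+M2)/6=275/213
seg 2: a=-5, c=M2/2=154/71, d=(M3−M2)/(6·2)=-77/213, b=Δ2−h2·(2M2+M3)/6=23/213
t_q=1/2 → seg 0, τ=1/2; S=-3+821/213·τ+0·τ²+-182/213·τ³=-335/284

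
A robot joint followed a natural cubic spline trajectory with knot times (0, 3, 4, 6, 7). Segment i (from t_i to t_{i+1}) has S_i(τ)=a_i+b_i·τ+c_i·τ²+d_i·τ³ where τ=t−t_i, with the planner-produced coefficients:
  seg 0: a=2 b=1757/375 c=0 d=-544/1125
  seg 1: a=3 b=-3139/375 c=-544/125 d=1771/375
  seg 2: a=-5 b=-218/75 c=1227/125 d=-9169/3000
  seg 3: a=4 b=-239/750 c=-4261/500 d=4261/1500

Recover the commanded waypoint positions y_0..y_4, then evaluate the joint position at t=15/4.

y_0 = S_0(0) = a_0 = 2
y_1 = S_1(0) = a_1 = 3
y_2 = S_2(0) = a_2 = -5
y_3 = S_3(0) = a_3 = 4
y_4 = S_3(1) = -2
t_q=15/4 is in segment 1 (τ=3/4); S_1(τ)=-29869/8000

y_0=2 y_1=3 y_2=-5 y_3=4 y_4=-2
S(15/4) = -29869/8000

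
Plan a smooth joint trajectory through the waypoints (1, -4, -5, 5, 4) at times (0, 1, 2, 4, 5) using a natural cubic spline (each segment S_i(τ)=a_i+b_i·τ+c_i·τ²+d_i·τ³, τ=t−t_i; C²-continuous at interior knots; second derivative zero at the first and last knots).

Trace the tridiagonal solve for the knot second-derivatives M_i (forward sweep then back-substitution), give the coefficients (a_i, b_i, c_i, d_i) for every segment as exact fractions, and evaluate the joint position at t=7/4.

  seg 0: a=1 b=-345/61 c=0 d=40/61
  seg 1: a=-4 b=-225/61 c=120/61 d=44/61
  seg 2: a=-5 b=147/61 c=252/61 d=-173/122
  seg 3: a=5 b=117/61 c=-267/61 d=89/61
S(7/4) = -5227/976

Δ: Δ0=-5, Δ1=-1, Δ2=5, Δ3=-1
row 1: diag=4, rhs=24; c'=1/4, d'=6
row 2: denom=6−1·1/4=23/4; d'=(36−1·6)/(23/4)=120/23
row 3: denom=6−2·8/23=122/23; d'=(-36−2·120/23)/(122/23)=-534/61
back: M3=-534/61
back: M2=120/23−8/23·-534/61=504/61
back: M1=6−1/4·504/61=240/61
M: M0=0, M1=240/61, M2=504/61, M3=-534/61, M4=0
seg 0: a=1, c=M0/2=0, d=(M1−M0)/(6·1)=40/61, b=Δ0−h0·(2M0+M1)/6=-345/61
seg 1: a=-4, c=M1/2=120/61, d=(M2−M1)/(6·1)=44/61, b=Δ1−h1·(2M1+M2)/6=-225/61
seg 2: a=-5, c=M2/2=252/61, d=(M3−M2)/(6·2)=-173/122, b=Δ2−h2·(2M2+M3)/6=147/61
seg 3: a=5, c=M3/2=-267/61, d=(M4−M3)/(6·1)=89/61, b=Δ3−h3·(2M3+M4)/6=117/61
t_q=7/4 → seg 1, τ=3/4; S=-4+-225/61·τ+120/61·τ²+44/61·τ³=-5227/976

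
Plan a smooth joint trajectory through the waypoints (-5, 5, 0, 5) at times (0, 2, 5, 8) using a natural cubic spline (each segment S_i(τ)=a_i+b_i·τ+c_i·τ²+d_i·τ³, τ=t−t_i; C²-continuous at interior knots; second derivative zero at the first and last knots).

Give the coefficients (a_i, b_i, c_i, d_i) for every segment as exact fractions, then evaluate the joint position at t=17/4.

  seg 0: a=-5 b=245/37 c=0 d=-15/37
  seg 1: a=5 b=65/37 c=-90/37 d=430/999
  seg 2: a=0 b=-45/37 c=160/111 d=-160/999
S(17/4) = 1825/1184

Δ: Δ0=5, Δ1=-5/3, Δ2=5/3
row 1: diag=10, rhs=-40; c'=3/10, d'=-4
row 2: denom=12−3·3/10=111/10; d'=(20−3·-4)/(111/10)=320/111
back: M2=320/111
back: M1=-4−3/10·320/111=-180/37
M: M0=0, M1=-180/37, M2=320/111, M3=0
seg 0: a=-5, c=M0/2=0, d=(M1−M0)/(6·2)=-15/37, b=Δ0−h0·(2M0+M1)/6=245/37
seg 1: a=5, c=M1/2=-90/37, d=(M2−M1)/(6·3)=430/999, b=Δ1−h1·(2M1+M2)/6=65/37
seg 2: a=0, c=M2/2=160/111, d=(M3−M2)/(6·3)=-160/999, b=Δ2−h2·(2M2+M3)/6=-45/37
t_q=17/4 → seg 1, τ=9/4; S=5+65/37·τ+-90/37·τ²+430/999·τ³=1825/1184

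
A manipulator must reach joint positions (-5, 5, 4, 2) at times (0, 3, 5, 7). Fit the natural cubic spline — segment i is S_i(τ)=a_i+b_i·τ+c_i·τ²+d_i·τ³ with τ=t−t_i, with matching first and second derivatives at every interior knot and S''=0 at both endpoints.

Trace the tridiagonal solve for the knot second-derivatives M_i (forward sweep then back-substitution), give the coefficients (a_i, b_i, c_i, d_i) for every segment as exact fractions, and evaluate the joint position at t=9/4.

Δ: Δ0=10/3, Δ1=-1/2, Δ2=-1
row 1: diag=10, rhs=-23; c'=1/5, d'=-23/10
row 2: denom=8−2·1/5=38/5; d'=(-3−2·-23/10)/(38/5)=4/19
back: M2=4/19
back: M1=-23/10−1/5·4/19=-89/38
M: M0=0, M1=-89/38, M2=4/19, M3=0
seg 0: a=-5, c=M0/2=0, d=(M1−M0)/(6·3)=-89/684, b=Δ0−h0·(2M0+M1)/6=1027/228
seg 1: a=5, c=M1/2=-89/76, d=(M2−M1)/(6·2)=97/456, b=Δ1−h1·(2M1+M2)/6=113/114
seg 2: a=4, c=M2/2=2/19, d=(M3−M2)/(6·2)=-1/57, b=Δ2−h2·(2M2+M3)/6=-65/57
t_q=9/4 → seg 0, τ=9/4; S=-5+1027/228·τ+0·τ²+-89/684·τ³=17767/4864

  seg 0: a=-5 b=1027/228 c=0 d=-89/684
  seg 1: a=5 b=113/114 c=-89/76 d=97/456
  seg 2: a=4 b=-65/57 c=2/19 d=-1/57
S(9/4) = 17767/4864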